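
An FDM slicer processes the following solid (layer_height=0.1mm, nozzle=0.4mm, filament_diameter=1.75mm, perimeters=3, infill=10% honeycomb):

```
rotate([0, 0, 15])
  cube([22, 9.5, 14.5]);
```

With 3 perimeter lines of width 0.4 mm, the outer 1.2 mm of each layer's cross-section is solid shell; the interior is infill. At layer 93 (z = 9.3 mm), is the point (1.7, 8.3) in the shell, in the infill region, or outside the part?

At z = 9.3 mm: the 22×9.5 cube contributes its full rectangle; (whole slice rotated 15° about Z — lengths, areas and connectivity unchanged). Overall, the cross-section is a single solid region. Undo the 15° rotation: the query point maps to (3.790, 7.577) in the un-rotated model frame. The nearest boundary edge runs (22.00, 9.50)→(0.00, 9.50); distance from the point to it = 1.92 mm. The point is inside the cross-section and 1.92 mm from the nearest boundary — more than the 1.2 mm shell width (3 × 0.4), so it's in the infill interior.

infill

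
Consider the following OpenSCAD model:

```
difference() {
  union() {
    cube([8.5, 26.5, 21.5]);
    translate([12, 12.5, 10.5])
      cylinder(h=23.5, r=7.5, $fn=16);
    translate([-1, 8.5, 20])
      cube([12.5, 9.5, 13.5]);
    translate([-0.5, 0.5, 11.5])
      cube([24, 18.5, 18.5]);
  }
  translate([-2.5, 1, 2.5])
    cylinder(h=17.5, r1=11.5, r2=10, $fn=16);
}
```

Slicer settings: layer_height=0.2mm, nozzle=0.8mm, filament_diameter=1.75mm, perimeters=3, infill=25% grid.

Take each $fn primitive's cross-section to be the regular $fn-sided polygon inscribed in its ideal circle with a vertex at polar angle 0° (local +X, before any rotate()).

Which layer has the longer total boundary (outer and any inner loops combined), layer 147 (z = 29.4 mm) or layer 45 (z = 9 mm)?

layer 147 (z = 29.4 mm)

Layer 147 (z = 29.4): the cube does not reach this height (z outside [0, 21.5]); the cylinder at (12, 12.5): section is a regular 16-gon, circumradius r=7.5 (perimeter = 2·16·7.500·sin(180°/16) = 46.82 mm); the cube at (-1, 8.5) (footprint 12.5×9.5) is included at this height (perimeter 44.00 mm); the cube at (-0.5, 0.5) is present — its section is the full 24×18.5 rectangle (perimeter 85.00 mm); Taking the union: the regions partially overlap (shared area 281.83 mm²), so the edge portions inside another operand are dropped and the merged outline is re-measured after clipping — boundary = 86.37 mm; the cone at (-2.5, 1) is not intersected at this z (z outside [2.5, 20]); Subtracting the remaining from the first: none of the subtracted shapes is present at this height, so that combined region is unchanged — boundary = 86.37 mm. So its perimeter = 86.37 mm. Layer 45 (z = 9): the 8.5×26.5 cube contributes its full rectangle (perimeter 70.00 mm); the cylinder at (12, 12.5) is absent (z outside [10.5, 34]); the cube at (-1, 8.5) is not intersected at this z (z outside [20, 33.5]); the cube at (-0.5, 0.5) is absent (z outside [11.5, 30]); Taking the union: only the 8.5×26.5 cube is present, so the union is just that shape — boundary = 70.00 mm; the cone at (-2.5, 1): at t=0.371 of its height the radius interpolates to r₁+(r₂−r₁)t = 10.943, giving a regular 16-gon of that circumradius (perimeter = 2·16·10.943·sin(180°/16) = 68.32 mm); Taking the first minus the rest: starting from the result so far, the cone at (-2.5, 1) partially overlaps it — only the 73.26 mm² overlap (of its 366.60 mm²) is removed, clipping the outline — boundary = 65.86 mm. So its perimeter = 65.86 mm. Layer 147 is larger (86.37 vs 65.86 mm).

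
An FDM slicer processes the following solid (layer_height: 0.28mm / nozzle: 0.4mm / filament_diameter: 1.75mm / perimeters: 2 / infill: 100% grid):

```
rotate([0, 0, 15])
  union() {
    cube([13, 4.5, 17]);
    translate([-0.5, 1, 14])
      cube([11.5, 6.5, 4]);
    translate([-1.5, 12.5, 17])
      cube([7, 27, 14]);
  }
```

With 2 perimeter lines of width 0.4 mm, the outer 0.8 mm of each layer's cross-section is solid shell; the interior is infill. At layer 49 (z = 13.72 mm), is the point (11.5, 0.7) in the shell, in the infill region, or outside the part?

At z = 13.72 mm: the cube (footprint 13×4.5) is included at this height; the cube at (-0.5, 1) is absent (z outside [14, 18]); the cube at (-1.5, 12.5) is absent (z outside [17, 31]); Combining (union): only the 13×4.5 cube is present, so the union is just that shape — 1 connected region; (rotated 15° about Z; rotation is an isometry so areas/perimeters/island counts are preserved). Overall, the cross-section is a single solid region. Undo the 15° rotation: the query point maps to (11.289, -2.300) in the un-rotated model frame. The nearest boundary edge runs (0.00, 0.00)→(13.00, 0.00); distance from the point to it = 2.30 mm. The point is not inside any of the regions above, so it lies outside the cross-section (2.30 mm from the nearest boundary).

outside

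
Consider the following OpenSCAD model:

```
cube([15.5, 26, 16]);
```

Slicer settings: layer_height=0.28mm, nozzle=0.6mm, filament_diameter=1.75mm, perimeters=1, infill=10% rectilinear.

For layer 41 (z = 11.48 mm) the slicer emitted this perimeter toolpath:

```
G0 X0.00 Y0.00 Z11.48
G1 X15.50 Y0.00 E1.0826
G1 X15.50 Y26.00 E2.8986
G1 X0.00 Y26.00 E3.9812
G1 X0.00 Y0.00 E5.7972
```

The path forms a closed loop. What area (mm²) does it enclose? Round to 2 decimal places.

Apply the shoelace formula to the sequence of (X, Y) vertices; enclosed area = 403.00 mm².

403.00 mm²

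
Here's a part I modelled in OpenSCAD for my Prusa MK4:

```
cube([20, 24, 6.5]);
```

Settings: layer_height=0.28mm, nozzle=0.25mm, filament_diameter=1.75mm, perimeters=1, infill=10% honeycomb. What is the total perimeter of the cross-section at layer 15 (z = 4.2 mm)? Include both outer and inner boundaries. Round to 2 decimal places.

At z = 4.2 mm: the cube (footprint 20×24) is included at this height (perimeter 88.00 mm). Overall, the cross-section is a single solid region. Total boundary length (outer) = 88.00 mm.

88.00 mm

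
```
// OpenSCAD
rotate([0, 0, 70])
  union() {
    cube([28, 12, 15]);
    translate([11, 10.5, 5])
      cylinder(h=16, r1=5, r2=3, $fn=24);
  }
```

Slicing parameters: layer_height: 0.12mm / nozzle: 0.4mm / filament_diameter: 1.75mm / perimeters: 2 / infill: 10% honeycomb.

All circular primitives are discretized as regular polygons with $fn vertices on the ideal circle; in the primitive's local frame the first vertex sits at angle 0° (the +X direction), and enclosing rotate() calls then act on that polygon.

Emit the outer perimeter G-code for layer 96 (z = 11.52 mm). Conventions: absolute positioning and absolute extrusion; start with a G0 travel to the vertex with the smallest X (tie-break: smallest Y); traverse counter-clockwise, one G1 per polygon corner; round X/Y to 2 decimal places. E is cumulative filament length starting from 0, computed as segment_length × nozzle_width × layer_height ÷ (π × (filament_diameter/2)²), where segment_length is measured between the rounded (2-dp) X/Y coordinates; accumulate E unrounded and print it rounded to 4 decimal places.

At z = 11.52 mm: the cube (footprint 28×12) is included at this height; the cone at (11, 10.5) contributes a regular 24-gon of circumradius 4.185 (interpolated between r1=5 and r2=3 at t=0.407); Merging all regions: the regions partially overlap (shared area 39.41 mm²), so overlapping operands fuse into one piece — 1 connected region; (whole slice rotated 70° about Z — lengths, areas and connectivity unchanged). The outline is a single polygon with 15 vertices. Extrusion per mm of travel: 0.4 × 0.12 / (π × 0.875²) = 0.019956. Accumulating E over each segment gives final E = 1.6422.

G0 X-11.28 Y4.10 Z11.52
G1 X0.00 Y0.00 E0.2395
G1 X9.58 Y26.31 E0.7983
G1 X-1.70 Y30.42 E1.0379
G1 X-6.19 Y18.08 E1.2999
G1 X-6.83 Y18.05 E1.3127
G1 X-7.87 Y17.72 E1.3345
G1 X-8.79 Y17.13 E1.3563
G1 X-9.53 Y16.33 E1.3780
G1 X-10.04 Y15.36 E1.3999
G1 X-10.27 Y14.29 E1.4217
G1 X-10.23 Y13.20 E1.4435
G1 X-9.90 Y12.16 E1.4653
G1 X-9.31 Y11.24 E1.4871
G1 X-8.84 Y10.80 E1.4999
G1 X-11.28 Y4.10 E1.6422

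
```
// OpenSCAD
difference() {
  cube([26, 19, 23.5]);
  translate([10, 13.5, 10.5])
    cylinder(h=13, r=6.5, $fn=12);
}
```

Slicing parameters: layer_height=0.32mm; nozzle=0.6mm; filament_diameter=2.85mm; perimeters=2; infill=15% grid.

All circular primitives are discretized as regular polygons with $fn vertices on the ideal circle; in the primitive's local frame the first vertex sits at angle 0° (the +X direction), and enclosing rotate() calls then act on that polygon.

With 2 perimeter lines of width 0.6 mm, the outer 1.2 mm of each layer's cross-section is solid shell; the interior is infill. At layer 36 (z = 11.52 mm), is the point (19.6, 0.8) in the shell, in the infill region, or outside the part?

At z = 11.52 mm: the 26×19 cube contributes its full rectangle; the cylinder at (10, 13.5): section is a regular 12-gon, circumradius r=6.5; Subtracting the remaining from the first: starting from the 26×19 cube, the r=6.5 cylinder at (10, 13.5) partially overlaps it — only the 123.06 mm² overlap (of its 126.75 mm²) is removed, clipping the outline — 1 connected region. Overall, the cross-section is a single solid region. The nearest boundary edge runs (26.00, 0.00)→(0.00, 0.00); distance from the point to it = 0.80 mm. The point is inside the cross-section, 0.80 mm from the nearest boundary — within the 1.2 mm shell band (2 × 0.6).

shell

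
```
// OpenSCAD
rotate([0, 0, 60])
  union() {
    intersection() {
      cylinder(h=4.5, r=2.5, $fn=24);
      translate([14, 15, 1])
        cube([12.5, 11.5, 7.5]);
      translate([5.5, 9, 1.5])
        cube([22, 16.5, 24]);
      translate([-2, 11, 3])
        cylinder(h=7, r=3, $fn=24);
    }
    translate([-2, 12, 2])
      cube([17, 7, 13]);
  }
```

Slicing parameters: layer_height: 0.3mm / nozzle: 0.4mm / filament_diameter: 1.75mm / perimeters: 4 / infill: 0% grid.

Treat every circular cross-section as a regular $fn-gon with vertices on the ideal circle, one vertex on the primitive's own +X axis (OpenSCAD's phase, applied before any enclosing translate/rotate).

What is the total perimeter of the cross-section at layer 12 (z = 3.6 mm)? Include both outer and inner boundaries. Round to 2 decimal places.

At z = 3.6 mm: the r=2.5 cylinder contributes a regular 24-gon of circumradius 2.5 (perimeter = 2·24·2.500·sin(180°/24) = 15.66 mm); the cube at (14, 15) is present — its section is the full 12.5×11.5 rectangle (perimeter 48.00 mm); the cube at (5.5, 9) (footprint 22×16.5) is included at this height (perimeter 77.00 mm); the cylinder at (-2, 11): section is a regular 24-gon, circumradius r=3 (perimeter = 2·24·3.000·sin(180°/24) = 18.80 mm); Taking the intersection: the 12.5×11.5 cube at (14, 15) does not overlap the r=2.5 cylinder (empty); the 22×16.5 cube at (5.5, 9) does not overlap the running intersection (empty); the r=3 cylinder at (-2, 11) does not overlap the running intersection (empty) — nothing remains; the 17×7 cube at (-2, 12) contributes its full rectangle (perimeter 48.00 mm); Combining (union): only the 17×7 cube at (-2, 12) is present, so the union is just that shape — boundary = 48.00 mm; (rotated 60° about Z; rotation is an isometry so areas/perimeters/island counts are preserved). Overall, the cross-section is a single solid region. Total boundary length (outer) = 48.00 mm.

48.00 mm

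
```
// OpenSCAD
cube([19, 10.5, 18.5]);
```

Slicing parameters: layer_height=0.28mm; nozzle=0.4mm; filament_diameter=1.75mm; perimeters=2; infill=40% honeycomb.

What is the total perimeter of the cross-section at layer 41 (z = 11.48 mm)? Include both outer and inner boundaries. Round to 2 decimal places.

59.00 mm

At z = 11.48 mm: the cube is present — its section is the full 19×10.5 rectangle (perimeter 59.00 mm). Overall, the cross-section is a single solid region. Total boundary length (outer) = 59.00 mm.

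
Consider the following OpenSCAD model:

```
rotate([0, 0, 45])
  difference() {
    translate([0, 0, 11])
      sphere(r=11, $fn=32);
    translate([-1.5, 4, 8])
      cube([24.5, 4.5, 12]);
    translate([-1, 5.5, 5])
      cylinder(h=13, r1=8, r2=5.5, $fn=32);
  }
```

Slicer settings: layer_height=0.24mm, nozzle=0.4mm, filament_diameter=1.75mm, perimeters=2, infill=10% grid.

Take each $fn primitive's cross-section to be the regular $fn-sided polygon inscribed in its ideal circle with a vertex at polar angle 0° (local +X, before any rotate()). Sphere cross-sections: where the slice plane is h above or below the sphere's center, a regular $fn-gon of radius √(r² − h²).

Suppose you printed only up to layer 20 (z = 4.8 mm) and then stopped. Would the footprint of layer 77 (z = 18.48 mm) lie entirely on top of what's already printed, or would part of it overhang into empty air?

entirely on top

Compare the two slices. At z = 4.8: the sphere: section is a regular 32-gon, circumradius = √(r²−h²) = √(11²−6.2²) = 9.086 (area = (32/2)·9.086²·sin(360°/32) = 257.71 mm²); the cube at (-1.5, 4) is not intersected at this z (z outside [8, 20]); the cone at (-1, 5.5) does not reach this height (z outside [5, 18]); Subtracting the remaining from the first: none of the subtracted shapes is present at this height, so the r=11 sphere is unchanged — area = 257.71 mm²; (whole slice rotated 45° about Z — lengths, areas and connectivity unchanged). At z = 18.48: the sphere: section is a regular 32-gon, circumradius = √(r²−h²) = √(11²−7.48²) = 8.065 (area = (32/2)·8.065²·sin(360°/32) = 203.05 mm²); the cube at (-1.5, 4) is present — its section is the full 24.5×4.5 rectangle (area 110.25 mm²); the cone at (-1, 5.5) does not reach this height (z outside [5, 18]); After the difference (first − rest): starting from the r=11 sphere (203.05 mm²), the 24.5×4.5 cube at (-1.5, 4) partially overlaps it — only the 25.98 mm² overlap (of its 110.25 mm²) is removed, clipping the outline — area = 177.07 mm²; (whole slice rotated 45° about Z — lengths, areas and connectivity unchanged). Checking containment: the cross-section at z = 18.48 is a subset of the cross-section at z = 4.8.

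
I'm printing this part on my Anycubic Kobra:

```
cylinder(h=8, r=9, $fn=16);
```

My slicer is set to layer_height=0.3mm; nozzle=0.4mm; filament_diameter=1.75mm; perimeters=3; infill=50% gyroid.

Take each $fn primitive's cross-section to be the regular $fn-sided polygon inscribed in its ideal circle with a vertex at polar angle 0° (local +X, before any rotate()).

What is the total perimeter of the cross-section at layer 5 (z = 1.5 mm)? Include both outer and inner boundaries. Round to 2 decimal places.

56.19 mm

At z = 1.5 mm: the r=9 cylinder contributes a regular 16-gon of circumradius 9 (perimeter = 2·16·9.000·sin(180°/16) = 56.19 mm). Overall, the cross-section is a single solid region. Total boundary length (outer) = 56.19 mm.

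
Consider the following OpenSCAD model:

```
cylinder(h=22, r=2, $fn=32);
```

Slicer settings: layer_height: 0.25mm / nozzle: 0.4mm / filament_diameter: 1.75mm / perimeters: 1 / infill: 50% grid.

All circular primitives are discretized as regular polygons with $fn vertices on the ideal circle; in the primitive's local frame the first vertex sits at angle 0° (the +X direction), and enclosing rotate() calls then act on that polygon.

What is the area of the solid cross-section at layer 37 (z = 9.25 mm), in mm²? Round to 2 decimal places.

At z = 9.25 mm: the r=2 cylinder contributes a regular 32-gon of circumradius 2 (area = (32/2)·2.000²·sin(360°/32) = 12.49 mm²). Overall, the cross-section is a single solid region. Net area = 12.49 mm².

12.49 mm²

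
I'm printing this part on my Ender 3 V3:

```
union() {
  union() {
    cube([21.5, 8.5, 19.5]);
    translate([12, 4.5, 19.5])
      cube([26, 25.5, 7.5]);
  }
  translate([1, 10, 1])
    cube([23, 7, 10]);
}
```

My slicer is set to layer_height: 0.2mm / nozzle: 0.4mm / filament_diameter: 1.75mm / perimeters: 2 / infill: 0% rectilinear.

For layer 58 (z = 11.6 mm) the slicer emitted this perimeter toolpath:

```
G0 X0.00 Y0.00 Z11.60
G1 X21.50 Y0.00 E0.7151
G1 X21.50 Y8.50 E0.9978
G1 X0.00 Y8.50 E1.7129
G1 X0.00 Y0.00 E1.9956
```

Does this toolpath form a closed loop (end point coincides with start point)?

Start point (G0): (0.00, 0.00). End point (last G1): the path returns to the start — closed.

yes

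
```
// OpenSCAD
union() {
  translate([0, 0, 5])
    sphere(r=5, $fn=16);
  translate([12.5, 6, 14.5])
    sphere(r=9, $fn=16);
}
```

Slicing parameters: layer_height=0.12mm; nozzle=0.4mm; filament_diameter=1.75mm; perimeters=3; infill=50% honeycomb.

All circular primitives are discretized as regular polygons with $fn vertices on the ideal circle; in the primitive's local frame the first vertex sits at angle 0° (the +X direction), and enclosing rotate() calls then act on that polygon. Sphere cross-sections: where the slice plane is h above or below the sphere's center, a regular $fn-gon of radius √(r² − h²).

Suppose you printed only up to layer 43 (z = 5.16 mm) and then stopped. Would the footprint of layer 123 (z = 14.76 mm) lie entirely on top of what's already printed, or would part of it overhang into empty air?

part overhangs

Compare the two slices. At z = 5.16: the r=5 sphere slices to a regular 16-gon of circumradius 4.997 (√(r²−h²) with h=0.16 from center) (area = (16/2)·4.997²·sin(360°/16) = 76.46 mm²); the sphere at (12.5, 6) is not intersected at this z (|z−center|=9.340 > r=9); Taking the union: only the r=5 sphere is present, so the union is just that shape — area = 76.46 mm². At z = 14.76: the sphere is absent (|z−center|=9.760 > r=5); the sphere at (12.5, 6): section is a regular 16-gon, circumradius = √(r²−h²) = √(9²−0.26²) = 8.996 (area = (16/2)·8.996²·sin(360°/16) = 247.77 mm²); Taking the union: only the r=9 sphere at (12.5, 6) is present, so the union is just that shape — area = 247.77 mm². Checking containment: at z = 14.76 the cross-section extends beyond the z = 5.16 cross-section by about 247.77 mm².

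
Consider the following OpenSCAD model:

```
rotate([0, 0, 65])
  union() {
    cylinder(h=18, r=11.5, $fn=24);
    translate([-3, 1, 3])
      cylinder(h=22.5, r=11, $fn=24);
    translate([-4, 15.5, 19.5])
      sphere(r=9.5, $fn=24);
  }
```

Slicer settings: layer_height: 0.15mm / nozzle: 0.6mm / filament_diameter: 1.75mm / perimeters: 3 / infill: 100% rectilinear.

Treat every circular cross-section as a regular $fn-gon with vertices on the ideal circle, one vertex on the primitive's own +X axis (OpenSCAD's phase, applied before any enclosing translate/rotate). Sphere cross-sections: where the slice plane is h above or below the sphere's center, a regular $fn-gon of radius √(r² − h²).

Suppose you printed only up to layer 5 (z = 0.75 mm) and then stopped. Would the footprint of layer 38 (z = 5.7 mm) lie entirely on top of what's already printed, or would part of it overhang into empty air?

Compare the two slices. At z = 0.75: the r=11.5 cylinder contributes a regular 24-gon of circumradius 11.5 (area = (24/2)·11.500²·sin(360°/24) = 410.75 mm²); the cylinder at (-3, 1) is not intersected at this z (z outside [3, 25.5]); the sphere at (-4, 15.5) is not intersected at this z (|z−center|=18.750 > r=9.5); Combining (union): only the r=11.5 cylinder is present, so the union is just that shape — area = 410.75 mm²; (rotated 65° about Z; rotation is an isometry so areas/perimeters/island counts are preserved). At z = 5.7: the r=11.5 cylinder gives a regular 24-gon of circumradius 11.5 (constant along its height) (area = (24/2)·11.500²·sin(360°/24) = 410.75 mm²); the r=11 cylinder at (-3, 1) contributes a regular 24-gon of circumradius 11 (area = (24/2)·11.000²·sin(360°/24) = 375.81 mm²); the sphere at (-4, 15.5) does not reach this height (|z−center|=13.800 > r=9.5); Combining (union): the regions partially overlap — summed areas 786.55 mm² minus the doubly-counted overlap 321.88 mm² gives 464.67 mm² — area = 464.67 mm²; (rotated 65° about Z; rotation is an isometry so areas/perimeters/island counts are preserved). Checking containment: at z = 5.7 the cross-section extends beyond the z = 0.75 cross-section by about 53.92 mm².

part overhangs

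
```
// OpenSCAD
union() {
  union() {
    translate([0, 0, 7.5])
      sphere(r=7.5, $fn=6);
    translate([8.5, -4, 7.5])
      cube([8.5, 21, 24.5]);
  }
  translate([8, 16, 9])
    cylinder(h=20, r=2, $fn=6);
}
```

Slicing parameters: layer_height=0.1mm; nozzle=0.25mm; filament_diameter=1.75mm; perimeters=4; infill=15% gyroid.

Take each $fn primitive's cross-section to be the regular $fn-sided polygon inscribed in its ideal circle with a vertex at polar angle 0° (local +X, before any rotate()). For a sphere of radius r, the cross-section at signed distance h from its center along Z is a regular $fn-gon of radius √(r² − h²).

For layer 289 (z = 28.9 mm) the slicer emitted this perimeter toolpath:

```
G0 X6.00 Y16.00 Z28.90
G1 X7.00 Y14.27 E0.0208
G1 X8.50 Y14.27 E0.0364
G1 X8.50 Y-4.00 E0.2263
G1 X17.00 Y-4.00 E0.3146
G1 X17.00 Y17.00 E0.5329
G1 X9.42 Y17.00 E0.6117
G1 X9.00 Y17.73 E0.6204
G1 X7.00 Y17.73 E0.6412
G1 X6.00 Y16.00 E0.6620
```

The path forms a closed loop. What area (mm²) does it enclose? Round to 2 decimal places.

Apply the shoelace formula to the sequence of (X, Y) vertices; enclosed area = 185.94 mm².

185.94 mm²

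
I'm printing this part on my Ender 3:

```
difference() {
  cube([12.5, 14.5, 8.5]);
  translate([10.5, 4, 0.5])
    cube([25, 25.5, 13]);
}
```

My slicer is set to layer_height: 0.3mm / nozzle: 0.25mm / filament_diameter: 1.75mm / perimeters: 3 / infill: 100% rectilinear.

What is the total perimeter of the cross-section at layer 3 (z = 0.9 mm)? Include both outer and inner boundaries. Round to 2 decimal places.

At z = 0.9 mm: the cube is present — its section is the full 12.5×14.5 rectangle (perimeter 54.00 mm); the cube at (10.5, 4) is present — its section is the full 25×25.5 rectangle (perimeter 101.00 mm); Subtracting the remaining from the first: starting from the 12.5×14.5 cube, the 25×25.5 cube at (10.5, 4) partially overlaps it — only the 21.00 mm² overlap (of its 637.50 mm²) is removed, clipping the outline — boundary = 54.00 mm. Overall, the cross-section is a single solid region. Total boundary length (outer) = 54.00 mm.

54.00 mm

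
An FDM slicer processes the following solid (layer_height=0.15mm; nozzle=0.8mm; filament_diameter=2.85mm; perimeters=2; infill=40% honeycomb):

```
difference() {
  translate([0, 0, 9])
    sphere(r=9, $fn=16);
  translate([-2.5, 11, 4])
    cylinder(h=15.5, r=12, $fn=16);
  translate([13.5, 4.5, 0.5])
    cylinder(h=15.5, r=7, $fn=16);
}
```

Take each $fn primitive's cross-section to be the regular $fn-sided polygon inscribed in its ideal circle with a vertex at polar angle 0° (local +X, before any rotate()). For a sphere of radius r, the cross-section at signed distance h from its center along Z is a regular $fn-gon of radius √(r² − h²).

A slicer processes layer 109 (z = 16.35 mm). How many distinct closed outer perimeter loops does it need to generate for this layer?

At z = 16.35 mm: the r=9 sphere contributes a regular 16-gon of circumradius √(9²−7.35²) = 5.194; the r=12 cylinder at (-2.5, 11) gives a regular 16-gon of circumradius 12 (constant along its height); the cylinder at (13.5, 4.5) is absent (z outside [0.5, 16]); After the difference (first − rest): starting from the r=9 sphere, the r=12 cylinder at (-2.5, 11) partially overlaps it — only the 43.14 mm² overlap (of its 440.85 mm²) is removed, clipping the outline — 1 connected region. The result has 1 disconnected region.

1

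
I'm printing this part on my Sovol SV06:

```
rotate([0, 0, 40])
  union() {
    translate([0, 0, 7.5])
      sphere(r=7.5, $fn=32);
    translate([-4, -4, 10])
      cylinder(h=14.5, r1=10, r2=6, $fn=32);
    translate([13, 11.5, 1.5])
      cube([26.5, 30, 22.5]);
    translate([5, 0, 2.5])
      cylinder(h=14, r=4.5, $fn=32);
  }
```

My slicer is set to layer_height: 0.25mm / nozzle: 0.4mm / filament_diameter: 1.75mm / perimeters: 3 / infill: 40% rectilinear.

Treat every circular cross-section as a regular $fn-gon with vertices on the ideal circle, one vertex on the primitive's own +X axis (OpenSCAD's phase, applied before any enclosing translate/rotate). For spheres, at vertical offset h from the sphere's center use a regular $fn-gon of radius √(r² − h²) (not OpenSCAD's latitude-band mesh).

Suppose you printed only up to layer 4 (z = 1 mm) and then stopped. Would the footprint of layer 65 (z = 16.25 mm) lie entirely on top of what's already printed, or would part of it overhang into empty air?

Compare the two slices. At z = 1: the sphere: section is a regular 32-gon, circumradius = √(r²−h²) = √(7.5²−6.5²) = 3.742 (area = (32/2)·3.742²·sin(360°/32) = 43.70 mm²); the cone at (-4, -4) is absent (z outside [10, 24.5]); the cube at (13, 11.5) is absent (z outside [1.5, 24]); the cylinder at (5, 0) is absent (z outside [2.5, 16.5]); Taking the union: only the r=7.5 sphere is present, so the union is just that shape — area = 43.70 mm²; (rotated 40° about Z; rotation is an isometry so areas/perimeters/island counts are preserved). At z = 16.25: the sphere is not intersected at this z (|z−center|=8.750 > r=7.5); the cone at (-4, -4): at t=0.431 of its height the radius interpolates to r₁+(r₂−r₁)t = 8.276, giving a regular 32-gon of that circumradius (area = (32/2)·8.276²·sin(360°/32) = 213.79 mm²); the cube at (13, 11.5) is present — its section is the full 26.5×30 rectangle (area 795.00 mm²); the r=4.5 cylinder at (5, 0) contributes a regular 32-gon of circumradius 4.5 (area = (32/2)·4.500²·sin(360°/32) = 63.21 mm²); Merging all regions: the regions partially overlap — summed areas 1072.00 mm² minus the doubly-counted overlap 14.95 mm² gives 1057.04 mm² — area = 1057.04 mm²; (whole slice rotated 40° about Z — lengths, areas and connectivity unchanged). Checking containment: at z = 16.25 the cross-section extends beyond the z = 1 cross-section by about 1014.94 mm².

part overhangs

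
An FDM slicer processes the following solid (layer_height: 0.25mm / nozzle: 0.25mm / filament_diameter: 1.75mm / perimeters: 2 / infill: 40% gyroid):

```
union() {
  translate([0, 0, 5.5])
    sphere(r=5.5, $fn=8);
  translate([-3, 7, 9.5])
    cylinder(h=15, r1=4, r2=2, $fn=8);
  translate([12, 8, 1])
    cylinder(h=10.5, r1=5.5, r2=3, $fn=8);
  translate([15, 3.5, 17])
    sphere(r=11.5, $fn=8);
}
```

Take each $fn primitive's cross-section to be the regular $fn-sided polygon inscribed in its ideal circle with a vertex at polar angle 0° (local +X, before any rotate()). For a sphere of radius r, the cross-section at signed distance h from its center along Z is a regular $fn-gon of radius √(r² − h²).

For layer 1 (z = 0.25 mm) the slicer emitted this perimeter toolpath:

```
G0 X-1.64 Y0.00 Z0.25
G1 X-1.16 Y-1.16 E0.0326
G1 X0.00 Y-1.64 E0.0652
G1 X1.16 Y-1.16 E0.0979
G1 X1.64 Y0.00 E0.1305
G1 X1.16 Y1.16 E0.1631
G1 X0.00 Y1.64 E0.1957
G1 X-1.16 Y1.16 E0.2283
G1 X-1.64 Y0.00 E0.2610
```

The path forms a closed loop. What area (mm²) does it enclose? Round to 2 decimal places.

Apply the shoelace formula to the sequence of (X, Y) vertices; enclosed area = 7.61 mm².

7.61 mm²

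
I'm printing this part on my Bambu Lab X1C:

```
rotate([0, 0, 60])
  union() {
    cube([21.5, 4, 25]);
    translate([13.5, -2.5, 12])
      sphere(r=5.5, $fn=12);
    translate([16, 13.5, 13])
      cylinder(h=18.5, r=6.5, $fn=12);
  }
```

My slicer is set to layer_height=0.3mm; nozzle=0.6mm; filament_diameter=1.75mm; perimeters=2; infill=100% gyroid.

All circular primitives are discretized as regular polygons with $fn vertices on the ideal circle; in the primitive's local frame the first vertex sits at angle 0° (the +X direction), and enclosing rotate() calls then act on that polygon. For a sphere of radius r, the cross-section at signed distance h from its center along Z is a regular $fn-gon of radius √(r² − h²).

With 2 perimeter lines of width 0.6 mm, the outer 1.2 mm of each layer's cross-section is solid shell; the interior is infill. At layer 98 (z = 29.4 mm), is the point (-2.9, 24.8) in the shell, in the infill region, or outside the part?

At z = 29.4 mm: the cube is not intersected at this z (z outside [0, 25]); the sphere at (13.5, -2.5) is absent (|z−center|=17.400 > r=5.5); the r=6.5 cylinder at (16, 13.5) contributes a regular 12-gon of circumradius 6.5; Merging all regions: only the r=6.5 cylinder at (16, 13.5) is present, so the union is just that shape — 1 connected region; (whole slice rotated 60° about Z — lengths, areas and connectivity unchanged). Overall, the cross-section is a single solid region. Undo the 60° rotation: the query point maps to (20.027, 14.911) in the un-rotated model frame. The nearest boundary edge runs (22.50, 13.50)→(21.63, 16.75); distance from the point to it = 2.02 mm. The point is inside the cross-section and 2.02 mm from the nearest boundary — more than the 1.2 mm shell width (2 × 0.6), so it's in the infill interior.

infill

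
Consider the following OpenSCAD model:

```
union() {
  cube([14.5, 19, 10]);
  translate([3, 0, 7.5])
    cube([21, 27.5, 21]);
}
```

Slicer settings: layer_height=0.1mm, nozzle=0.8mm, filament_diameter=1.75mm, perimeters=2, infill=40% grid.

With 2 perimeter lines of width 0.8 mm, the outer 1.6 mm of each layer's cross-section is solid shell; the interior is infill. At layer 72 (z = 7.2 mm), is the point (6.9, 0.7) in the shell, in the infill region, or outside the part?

shell

At z = 7.2 mm: the cube is present — its section is the full 14.5×19 rectangle; the cube at (3, 0) is not intersected at this z (z outside [7.5, 28.5]); Merging all regions: only the 14.5×19 cube is present, so the union is just that shape — 1 connected region. Overall, the cross-section is a single solid region. The nearest boundary edge runs (0.00, 0.00)→(14.50, 0.00); distance from the point to it = 0.70 mm. The point is inside the cross-section, 0.70 mm from the nearest boundary — within the 1.6 mm shell band (2 × 0.8).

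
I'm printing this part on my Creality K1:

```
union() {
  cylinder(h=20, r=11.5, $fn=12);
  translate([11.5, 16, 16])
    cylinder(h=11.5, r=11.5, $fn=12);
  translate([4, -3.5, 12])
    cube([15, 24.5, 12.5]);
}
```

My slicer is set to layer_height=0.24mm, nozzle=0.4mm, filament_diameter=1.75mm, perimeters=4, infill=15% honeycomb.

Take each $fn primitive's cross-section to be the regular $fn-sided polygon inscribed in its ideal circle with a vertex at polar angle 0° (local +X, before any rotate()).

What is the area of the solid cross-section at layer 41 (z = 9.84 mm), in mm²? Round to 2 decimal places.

396.75 mm²

At z = 9.84 mm: the cylinder: section is a regular 12-gon, circumradius r=11.5 (area = (12/2)·11.500²·sin(360°/12) = 396.75 mm²); the cylinder at (11.5, 16) is absent (z outside [16, 27.5]); the cube at (4, -3.5) is not intersected at this z (z outside [12, 24.5]); Combining (union): only the r=11.5 cylinder is present, so the union is just that shape — area = 396.75 mm². Overall, the cross-section is a single solid region. Net area = 396.75 mm².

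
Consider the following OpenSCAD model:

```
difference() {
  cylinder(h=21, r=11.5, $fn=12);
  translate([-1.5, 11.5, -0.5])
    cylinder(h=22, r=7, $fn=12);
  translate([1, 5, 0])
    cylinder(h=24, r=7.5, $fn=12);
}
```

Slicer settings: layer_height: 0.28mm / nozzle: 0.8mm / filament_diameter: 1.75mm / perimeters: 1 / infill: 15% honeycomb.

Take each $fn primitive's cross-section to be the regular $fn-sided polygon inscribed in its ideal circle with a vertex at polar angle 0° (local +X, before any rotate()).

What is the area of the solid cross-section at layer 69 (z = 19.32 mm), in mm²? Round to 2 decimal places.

At z = 19.32 mm: the r=11.5 cylinder gives a regular 12-gon of circumradius 11.5 (constant along its height) (area = (12/2)·11.500²·sin(360°/12) = 396.75 mm²); the cylinder at (-1.5, 11.5): section is a regular 12-gon, circumradius r=7 (area = (12/2)·7.000²·sin(360°/12) = 147.00 mm²); the r=7.5 cylinder at (1, 5) contributes a regular 12-gon of circumradius 7.5 (area = (12/2)·7.500²·sin(360°/12) = 168.75 mm²); Taking the first minus the rest: starting from the r=11.5 cylinder (396.75 mm²), the r=7 cylinder at (-1.5, 11.5) partially overlaps it — only the 59.22 mm² overlap (of its 147.00 mm²) is removed, clipping the outline; the r=7.5 cylinder at (1, 5) partially overlaps it — only the 104.34 mm² overlap (of its 168.75 mm²) is removed, clipping the outline — area = 233.19 mm². Overall, the cross-section is a single solid region. Net area = 233.19 mm².

233.19 mm²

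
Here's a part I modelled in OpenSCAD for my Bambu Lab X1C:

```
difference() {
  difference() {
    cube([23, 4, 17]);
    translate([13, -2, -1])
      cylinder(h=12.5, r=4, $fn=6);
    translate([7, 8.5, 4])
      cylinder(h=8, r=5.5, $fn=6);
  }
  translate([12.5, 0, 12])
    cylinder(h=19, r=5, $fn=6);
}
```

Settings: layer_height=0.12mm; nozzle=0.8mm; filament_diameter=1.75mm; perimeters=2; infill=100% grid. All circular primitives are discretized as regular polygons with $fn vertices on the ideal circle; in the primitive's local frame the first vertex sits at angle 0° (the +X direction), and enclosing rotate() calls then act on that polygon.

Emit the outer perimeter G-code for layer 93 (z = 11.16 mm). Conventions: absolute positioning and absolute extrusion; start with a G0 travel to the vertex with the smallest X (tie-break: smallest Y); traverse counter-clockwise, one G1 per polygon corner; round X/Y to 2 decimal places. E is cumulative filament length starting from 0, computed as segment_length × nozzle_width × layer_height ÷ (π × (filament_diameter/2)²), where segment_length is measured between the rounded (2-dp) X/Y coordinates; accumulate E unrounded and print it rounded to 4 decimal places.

At z = 11.16 mm: the cube is present — its section is the full 23×4 rectangle; the r=4 cylinder at (13, -2) contributes a regular 6-gon of circumradius 4; the cylinder at (7, 8.5): section is a regular 6-gon, circumradius r=5.5; Taking the first minus the rest: starting from the 23×4 cube, the r=4 cylinder at (13, -2) partially overlaps it — only the 7.09 mm² overlap (of its 41.57 mm²) is removed, clipping the outline; the r=5.5 cylinder at (7, 8.5) partially overlaps it — only the 1.49 mm² overlap (of its 78.59 mm²) is removed, clipping the outline — 1 connected region; the cylinder at (12.5, 0) is absent (z outside [12, 31]); Subtracting the remaining from the first: none of the subtracted shapes is present at this height, so that combined region is unchanged — 1 connected region. The outline is a single polygon with 12 vertices. Extrusion per mm of travel: 0.8 × 0.12 / (π × 0.875²) = 0.039912. Accumulating E over each segment gives final E = 2.2342.

G0 X0.00 Y0.00 Z11.16
G1 X10.15 Y0.00 E0.4051
G1 X11.00 Y1.46 E0.4725
G1 X15.00 Y1.46 E0.6322
G1 X15.85 Y0.00 E0.6996
G1 X23.00 Y0.00 E0.9850
G1 X23.00 Y4.00 E1.1446
G1 X9.90 Y4.00 E1.6675
G1 X9.75 Y3.74 E1.6795
G1 X4.25 Y3.74 E1.8990
G1 X4.10 Y4.00 E1.9110
G1 X0.00 Y4.00 E2.0746
G1 X0.00 Y0.00 E2.2342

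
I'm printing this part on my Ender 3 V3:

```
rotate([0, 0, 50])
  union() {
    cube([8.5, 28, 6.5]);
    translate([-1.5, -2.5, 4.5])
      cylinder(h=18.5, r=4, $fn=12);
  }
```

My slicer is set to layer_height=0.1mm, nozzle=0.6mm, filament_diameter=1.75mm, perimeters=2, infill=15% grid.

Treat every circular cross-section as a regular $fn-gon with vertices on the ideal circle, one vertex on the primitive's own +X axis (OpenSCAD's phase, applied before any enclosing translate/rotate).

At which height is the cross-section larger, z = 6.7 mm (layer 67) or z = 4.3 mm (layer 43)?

Layer 67 (z = 6.7): the cube is not intersected at this z (z outside [0, 6.5]); the r=4 cylinder at (-1.5, -2.5) gives a regular 12-gon of circumradius 4 (constant along its height) (area = (12/2)·4.000²·sin(360°/12) = 48.00 mm²); Combining (union): only the r=4 cylinder at (-1.5, -2.5) is present, so the union is just that shape — area = 48.00 mm²; (whole slice rotated 50° about Z — lengths, areas and connectivity unchanged). So its area = 48.00 mm². Layer 43 (z = 4.3): the cube (footprint 8.5×28) is included at this height (area 238.00 mm²); the cylinder at (-1.5, -2.5) does not reach this height (z outside [4.5, 23]); Taking the union: only the 8.5×28 cube is present, so the union is just that shape — area = 238.00 mm²; (rotated 50° about Z; rotation is an isometry so areas/perimeters/island counts are preserved). So its area = 238.00 mm². Layer 43 is larger (238.00 vs 48.00 mm²).

layer 43 (z = 4.3 mm)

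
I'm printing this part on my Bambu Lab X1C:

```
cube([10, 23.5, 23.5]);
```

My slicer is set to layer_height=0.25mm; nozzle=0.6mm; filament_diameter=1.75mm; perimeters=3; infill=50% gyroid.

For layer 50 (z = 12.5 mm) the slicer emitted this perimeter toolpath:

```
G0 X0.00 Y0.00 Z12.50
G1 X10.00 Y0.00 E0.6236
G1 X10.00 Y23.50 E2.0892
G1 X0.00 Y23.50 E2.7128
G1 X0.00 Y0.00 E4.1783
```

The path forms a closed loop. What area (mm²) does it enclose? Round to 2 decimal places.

235.00 mm²

Apply the shoelace formula to the sequence of (X, Y) vertices; enclosed area = 235.00 mm².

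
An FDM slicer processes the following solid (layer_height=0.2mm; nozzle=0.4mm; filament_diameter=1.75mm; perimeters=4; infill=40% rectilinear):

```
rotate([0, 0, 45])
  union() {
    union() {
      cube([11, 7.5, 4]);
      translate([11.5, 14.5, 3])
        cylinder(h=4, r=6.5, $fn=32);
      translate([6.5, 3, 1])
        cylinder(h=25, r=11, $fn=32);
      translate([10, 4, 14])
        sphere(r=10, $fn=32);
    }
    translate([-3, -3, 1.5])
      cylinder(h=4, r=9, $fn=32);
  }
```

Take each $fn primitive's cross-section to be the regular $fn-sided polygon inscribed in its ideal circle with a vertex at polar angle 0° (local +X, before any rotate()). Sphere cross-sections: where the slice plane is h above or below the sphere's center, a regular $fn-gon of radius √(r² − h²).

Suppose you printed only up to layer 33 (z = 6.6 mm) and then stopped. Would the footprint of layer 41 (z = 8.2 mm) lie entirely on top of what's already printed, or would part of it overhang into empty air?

part overhangs

Compare the two slices. At z = 6.6: the cube is not intersected at this z (z outside [0, 4]); the r=6.5 cylinder at (11.5, 14.5) contributes a regular 32-gon of circumradius 6.5 (area = (32/2)·6.500²·sin(360°/32) = 131.88 mm²); the r=11 cylinder at (6.5, 3) contributes a regular 32-gon of circumradius 11 (area = (32/2)·11.000²·sin(360°/32) = 377.69 mm²); the r=10 sphere at (10, 4) contributes a regular 32-gon of circumradius √(10²−7.4²) = 6.726 (area = (32/2)·6.726²·sin(360°/32) = 141.21 mm²); Taking the union: the regions partially overlap — summed areas 650.79 mm² minus the doubly-counted overlap 180.07 mm² gives 470.72 mm² — area = 470.72 mm²; the cylinder at (-3, -3) does not reach this height (z outside [1.5, 5.5]); Merging all regions: only the result so far is present, so the union is just that shape — area = 470.72 mm²; (whole slice rotated 45° about Z — lengths, areas and connectivity unchanged). At z = 8.2: the cube is not intersected at this z (z outside [0, 4]); the cylinder at (11.5, 14.5) is absent (z outside [3, 7]); the r=11 cylinder at (6.5, 3) gives a regular 32-gon of circumradius 11 (constant along its height) (area = (32/2)·11.000²·sin(360°/32) = 377.69 mm²); the r=10 sphere at (10, 4) slices to a regular 32-gon of circumradius 8.146 (√(r²−h²) with h=5.8 from center) (area = (32/2)·8.146²·sin(360°/32) = 207.14 mm²); Combining (union): the regions partially overlap — summed areas 584.83 mm² minus the doubly-counted overlap 200.49 mm² gives 384.35 mm² — area = 384.35 mm²; the cylinder at (-3, -3) is absent (z outside [1.5, 5.5]); Taking the union: only the result so far is present, so the union is just that shape — area = 384.35 mm²; (rotated 45° about Z; rotation is an isometry so areas/perimeters/island counts are preserved). Checking containment: at z = 8.2 the cross-section extends beyond the z = 6.6 cross-section by about 6.00 mm².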